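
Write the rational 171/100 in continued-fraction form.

Run the Euclidean algorithm on 171 and 100; the successive quotients are the partial quotients a_0, a_1, ... (each step inverts the fractional part left over by the previous one):
  171 = 1*100 + 71, so a_0 = 1.
  100 = 1*71 + 29, so a_1 = 1.
  71 = 2*29 + 13, so a_2 = 2.
  29 = 2*13 + 3, so a_3 = 2.
  13 = 4*3 + 1, so a_4 = 4.
  3 = 3*1 + 0, so a_5 = 3.
The remainder reaches 0 after 6 divisions, so the expansion has 6 partial quotients, read off in order.

[1; 1, 2, 2, 4, 3]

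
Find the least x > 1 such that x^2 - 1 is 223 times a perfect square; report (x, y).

First expand sqrt(223) as a continued fraction. With x_i = (sqrt(223) + m_i)/d_i and (m_0, d_0) = (0, 1): a_0 = floor(sqrt(223)) = 14, since 14^2 = 196 <= 223 < 225 = 15^2.
Iterate m_{i+1} = d_i*a_i - m_i, d_{i+1} = (223 - m_{i+1}^2)/d_i, a_{i+1} = floor((a_0 + m_{i+1})/d_{i+1}):
  m_1 = 1*14 - 0 = 14, d_1 = (223 - 14^2)/1 = 27/1 = 27, a_1 = floor((14 + 14)/27) = 1.
  m_2 = 27*1 - 14 = 13, d_2 = (223 - 13^2)/27 = 54/27 = 2, a_2 = floor((14 + 13)/2) = 13.
  m_3 = 2*13 - 13 = 13, d_3 = (223 - 13^2)/2 = 54/2 = 27, a_3 = floor((14 + 13)/27) = 1.
  m_4 = 27*1 - 13 = 14, d_4 = (223 - 14^2)/27 = 27/27 = 1, a_4 = floor((14 + 14)/1) = 28.
  m_5 = 1*28 - 14 = 14, d_5 = (223 - 14^2)/1 = 27/1 = 27: (m_5, d_5) = (m_1, d_1) = (14, 27), so from here the quotients repeat a_1, ..., a_4; the period length is 4.
So sqrt(223) = [14; (1, 13, 1, 28)] with period length k = 4.
k is even, so the fundamental solution of x^2 - 223y^2 = 1 is (p_{k-1}, q_{k-1}) = (p_3, q_3); compute convergents through index 3.
Convergents (p_i = a_i*p_{i-1} + p_{i-2}, q_i = a_i*q_{i-1} + q_{i-2} with p_{-2}=0, p_{-1}=1, q_{-2}=1, q_{-1}=0):
  i=0: a_0=14, p_0 = 14*1 + 0 = 14, q_0 = 14*0 + 1 = 1.
  i=1: a_1=1, p_1 = 1*14 + 1 = 15, q_1 = 1*1 + 0 = 1.
  i=2: a_2=13, p_2 = 13*15 + 14 = 209, q_2 = 13*1 + 1 = 14.
  i=3: a_3=1, p_3 = 1*209 + 15 = 224, q_3 = 1*14 + 1 = 15.
Check: 224^2 - 223*15^2 = 50176 - 50175 = 1, so (x, y) = (224, 15) solves the equation, and by the theorem it is the least positive solution.

(x, y) = (224, 15)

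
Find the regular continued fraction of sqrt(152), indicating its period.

[12; (3, 24)]

Write x_i = (sqrt(152) + m_i)/d_i with (m_0, d_0) = (0, 1). a_0 = floor(sqrt(152)) = 12, since 12^2 = 144 <= 152 < 169 = 13^2.
Iterate m_{i+1} = d_i*a_i - m_i, d_{i+1} = (152 - m_{i+1}^2)/d_i, a_{i+1} = floor((a_0 + m_{i+1})/d_{i+1}):
  m_1 = 1*12 - 0 = 12, d_1 = (152 - 12^2)/1 = 8/1 = 8, a_1 = floor((12 + 12)/8) = 3.
  m_2 = 8*3 - 12 = 12, d_2 = (152 - 12^2)/8 = 8/8 = 1, a_2 = floor((12 + 12)/1) = 24.
  m_3 = 1*24 - 12 = 12, d_3 = (152 - 12^2)/1 = 8/1 = 8: (m_3, d_3) = (m_1, d_1) = (12, 8), so from here the quotients repeat a_1, a_2; the period length is 2.
Hence the expansion of sqrt(152) is a_0 = 12 followed by the repeating block 3, 24 (period 2).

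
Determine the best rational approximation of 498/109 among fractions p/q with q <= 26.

32/7

Expand x = 498/109 as a continued fraction with the Euclidean algorithm:
  498 = 4*109 + 62, so a_0 = 4.
  109 = 1*62 + 47, so a_1 = 1.
  62 = 1*47 + 15, so a_2 = 1.
  47 = 3*15 + 2, so a_3 = 3.
  15 = 7*2 + 1, so a_4 = 7.
  2 = 2*1 + 0, so a_5 = 2.
so x = [4; 1, 1, 3, 7, 2].
Convergents (p_i = a_i*p_{i-1} + p_{i-2}, q_i = a_i*q_{i-1} + q_{i-2} with p_{-2}=0, p_{-1}=1, q_{-2}=1, q_{-1}=0), until the denominator exceeds 26:
  i=0: a_0=4, p_0 = 4*1 + 0 = 4, q_0 = 4*0 + 1 = 1.
  i=1: a_1=1, p_1 = 1*4 + 1 = 5, q_1 = 1*1 + 0 = 1.
  i=2: a_2=1, p_2 = 1*5 + 4 = 9, q_2 = 1*1 + 1 = 2.
  i=3: a_3=3, p_3 = 3*9 + 5 = 32, q_3 = 3*2 + 1 = 7.
  i=4: a_4=7, p_4 = 7*32 + 9 = 233, q_4 = 7*7 + 2 = 51.
q_4 = 51 > 26, so the last convergent with denominator <= 26 is p_3/q_3 = 32/7.
The closest fraction with denominator <= 26 is either p_3/q_3 or the intermediate fraction (k*p_3 + p_2)/(k*q_3 + q_2) with the largest k >= 1 whose denominator stays <= 26; these approach x as k grows, and every other convergent or intermediate fraction in range is farther away.
Largest k: floor((26 - q_2)/q_3) = floor((26 - 2)/7) = 3.
That gives (3*32 + 9)/(3*7 + 2) = 105/23.
Compare the errors: |x - 32/7| = |498*7 - 32*109|/(109*7) = 2/763, and |x - 105/23| = |498*23 - 105*109|/(109*23) = 9/2507.
Cross-multiplying, 2*2507 = 5014 < 6867 = 9*763, so 2/763 is smaller: the convergent 32/7 is closer to x than 105/23.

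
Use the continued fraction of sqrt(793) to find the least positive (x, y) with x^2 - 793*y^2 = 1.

(x, y) = (4393, 156)

First expand sqrt(793) as a continued fraction. With x_i = (sqrt(793) + m_i)/d_i and (m_0, d_0) = (0, 1): a_0 = floor(sqrt(793)) = 28, since 28^2 = 784 <= 793 < 841 = 29^2.
Iterate m_{i+1} = d_i*a_i - m_i, d_{i+1} = (793 - m_{i+1}^2)/d_i, a_{i+1} = floor((a_0 + m_{i+1})/d_{i+1}):
  m_1 = 1*28 - 0 = 28, d_1 = (793 - 28^2)/1 = 9/1 = 9, a_1 = floor((28 + 28)/9) = 6.
  m_2 = 9*6 - 28 = 26, d_2 = (793 - 26^2)/9 = 117/9 = 13, a_2 = floor((28 + 26)/13) = 4.
  m_3 = 13*4 - 26 = 26, d_3 = (793 - 26^2)/13 = 117/13 = 9, a_3 = floor((28 + 26)/9) = 6.
  m_4 = 9*6 - 26 = 28, d_4 = (793 - 28^2)/9 = 9/9 = 1, a_4 = floor((28 + 28)/1) = 56.
  m_5 = 1*56 - 28 = 28, d_5 = (793 - 28^2)/1 = 9/1 = 9: (m_5, d_5) = (m_1, d_1) = (28, 9), so from here the quotients repeat a_1, ..., a_4; the period length is 4.
So sqrt(793) = [28; (6, 4, 6, 56)] with period length k = 4.
k is even, so the fundamental solution of x^2 - 793y^2 = 1 is (p_{k-1}, q_{k-1}) = (p_3, q_3); compute convergents through index 3.
Convergents (p_i = a_i*p_{i-1} + p_{i-2}, q_i = a_i*q_{i-1} + q_{i-2} with p_{-2}=0, p_{-1}=1, q_{-2}=1, q_{-1}=0):
  i=0: a_0=28, p_0 = 28*1 + 0 = 28, q_0 = 28*0 + 1 = 1.
  i=1: a_1=6, p_1 = 6*28 + 1 = 169, q_1 = 6*1 + 0 = 6.
  i=2: a_2=4, p_2 = 4*169 + 28 = 704, q_2 = 4*6 + 1 = 25.
  i=3: a_3=6, p_3 = 6*704 + 169 = 4393, q_3 = 6*25 + 6 = 156.
Check: 4393^2 - 793*156^2 = 19298449 - 19298448 = 1, so (x, y) = (4393, 156) solves the equation, and by the theorem it is the least positive solution.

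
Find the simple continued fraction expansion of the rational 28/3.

[9; 3]

Run the Euclidean algorithm on 28 and 3; the successive quotients are the partial quotients a_0, a_1, ... (each step inverts the fractional part left over by the previous one):
  28 = 9*3 + 1, so a_0 = 9.
  3 = 3*1 + 0, so a_1 = 3.
The remainder reaches 0 after 2 divisions, so the expansion has 2 partial quotients, read off in order.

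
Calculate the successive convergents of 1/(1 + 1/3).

Using the convergent recurrence p_i = a_i*p_{i-1} + p_{i-2}, q_i = a_i*q_{i-1} + q_{i-2} with p_{-2}=0, p_{-1}=1, q_{-2}=1, q_{-1}=0:
  i=0: a_0=0, p_0 = 0*1 + 0 = 0, q_0 = 0*0 + 1 = 1.
  i=1: a_1=1, p_1 = 1*0 + 1 = 1, q_1 = 1*1 + 0 = 1.
  i=2: a_2=3, p_2 = 3*1 + 0 = 3, q_2 = 3*1 + 1 = 4.

0/1, 1/1, 3/4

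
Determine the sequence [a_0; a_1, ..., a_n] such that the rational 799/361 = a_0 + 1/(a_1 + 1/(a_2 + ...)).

[2; 4, 1, 2, 4, 1, 4]

Run the Euclidean algorithm on 799 and 361; the successive quotients are the partial quotients a_0, a_1, ... (each step inverts the fractional part left over by the previous one):
  799 = 2*361 + 77, so a_0 = 2.
  361 = 4*77 + 53, so a_1 = 4.
  77 = 1*53 + 24, so a_2 = 1.
  53 = 2*24 + 5, so a_3 = 2.
  24 = 4*5 + 4, so a_4 = 4.
  5 = 1*4 + 1, so a_5 = 1.
  4 = 4*1 + 0, so a_6 = 4.
The remainder reaches 0 after 7 divisions, so the expansion has 7 partial quotients, read off in order.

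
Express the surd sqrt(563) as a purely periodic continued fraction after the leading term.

Write x_i = (sqrt(563) + m_i)/d_i with (m_0, d_0) = (0, 1). a_0 = floor(sqrt(563)) = 23, since 23^2 = 529 <= 563 < 576 = 24^2.
Iterate m_{i+1} = d_i*a_i - m_i, d_{i+1} = (563 - m_{i+1}^2)/d_i, a_{i+1} = floor((a_0 + m_{i+1})/d_{i+1}):
  m_1 = 1*23 - 0 = 23, d_1 = (563 - 23^2)/1 = 34/1 = 34, a_1 = floor((23 + 23)/34) = 1.
  m_2 = 34*1 - 23 = 11, d_2 = (563 - 11^2)/34 = 442/34 = 13, a_2 = floor((23 + 11)/13) = 2.
  m_3 = 13*2 - 11 = 15, d_3 = (563 - 15^2)/13 = 338/13 = 26, a_3 = floor((23 + 15)/26) = 1.
  m_4 = 26*1 - 15 = 11, d_4 = (563 - 11^2)/26 = 442/26 = 17, a_4 = floor((23 + 11)/17) = 2.
  m_5 = 17*2 - 11 = 23, d_5 = (563 - 23^2)/17 = 34/17 = 2, a_5 = floor((23 + 23)/2) = 23.
  m_6 = 2*23 - 23 = 23, d_6 = (563 - 23^2)/2 = 34/2 = 17, a_6 = floor((23 + 23)/17) = 2.
  m_7 = 17*2 - 23 = 11, d_7 = (563 - 11^2)/17 = 442/17 = 26, a_7 = floor((23 + 11)/26) = 1.
  m_8 = 26*1 - 11 = 15, d_8 = (563 - 15^2)/26 = 338/26 = 13, a_8 = floor((23 + 15)/13) = 2.
  m_9 = 13*2 - 15 = 11, d_9 = (563 - 11^2)/13 = 442/13 = 34, a_9 = floor((23 + 11)/34) = 1.
  m_10 = 34*1 - 11 = 23, d_10 = (563 - 23^2)/34 = 34/34 = 1, a_10 = floor((23 + 23)/1) = 46.
  m_11 = 1*46 - 23 = 23, d_11 = (563 - 23^2)/1 = 34/1 = 34: (m_11, d_11) = (m_1, d_1) = (23, 34), so from here the quotients repeat a_1, ..., a_10; the period length is 10.
Hence the expansion of sqrt(563) is a_0 = 23 followed by the repeating block 1, 2, 1, 2, 23, 2, 1, 2, 1, 46 (period 10).

[23; (1, 2, 1, 2, 23, 2, 1, 2, 1, 46)]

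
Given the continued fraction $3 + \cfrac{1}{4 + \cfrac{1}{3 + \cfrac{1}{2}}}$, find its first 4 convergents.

3/1, 13/4, 42/13, 97/30

Using the convergent recurrence p_i = a_i*p_{i-1} + p_{i-2}, q_i = a_i*q_{i-1} + q_{i-2} with p_{-2}=0, p_{-1}=1, q_{-2}=1, q_{-1}=0:
  i=0: a_0=3, p_0 = 3*1 + 0 = 3, q_0 = 3*0 + 1 = 1.
  i=1: a_1=4, p_1 = 4*3 + 1 = 13, q_1 = 4*1 + 0 = 4.
  i=2: a_2=3, p_2 = 3*13 + 3 = 42, q_2 = 3*4 + 1 = 13.
  i=3: a_3=2, p_3 = 2*42 + 13 = 97, q_3 = 2*13 + 4 = 30.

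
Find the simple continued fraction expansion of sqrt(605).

[24; (1, 1, 2, 11, 1, 8, 1, 11, 2, 1, 1, 48)]

Write x_i = (sqrt(605) + m_i)/d_i with (m_0, d_0) = (0, 1). a_0 = floor(sqrt(605)) = 24, since 24^2 = 576 <= 605 < 625 = 25^2.
Iterate m_{i+1} = d_i*a_i - m_i, d_{i+1} = (605 - m_{i+1}^2)/d_i, a_{i+1} = floor((a_0 + m_{i+1})/d_{i+1}):
  m_1 = 1*24 - 0 = 24, d_1 = (605 - 24^2)/1 = 29/1 = 29, a_1 = floor((24 + 24)/29) = 1.
  m_2 = 29*1 - 24 = 5, d_2 = (605 - 5^2)/29 = 580/29 = 20, a_2 = floor((24 + 5)/20) = 1.
  m_3 = 20*1 - 5 = 15, d_3 = (605 - 15^2)/20 = 380/20 = 19, a_3 = floor((24 + 15)/19) = 2.
  m_4 = 19*2 - 15 = 23, d_4 = (605 - 23^2)/19 = 76/19 = 4, a_4 = floor((24 + 23)/4) = 11.
  m_5 = 4*11 - 23 = 21, d_5 = (605 - 21^2)/4 = 164/4 = 41, a_5 = floor((24 + 21)/41) = 1.
  m_6 = 41*1 - 21 = 20, d_6 = (605 - 20^2)/41 = 205/41 = 5, a_6 = floor((24 + 20)/5) = 8.
  m_7 = 5*8 - 20 = 20, d_7 = (605 - 20^2)/5 = 205/5 = 41, a_7 = floor((24 + 20)/41) = 1.
  m_8 = 41*1 - 20 = 21, d_8 = (605 - 21^2)/41 = 164/41 = 4, a_8 = floor((24 + 21)/4) = 11.
  m_9 = 4*11 - 21 = 23, d_9 = (605 - 23^2)/4 = 76/4 = 19, a_9 = floor((24 + 23)/19) = 2.
  m_10 = 19*2 - 23 = 15, d_10 = (605 - 15^2)/19 = 380/19 = 20, a_10 = floor((24 + 15)/20) = 1.
  m_11 = 20*1 - 15 = 5, d_11 = (605 - 5^2)/20 = 580/20 = 29, a_11 = floor((24 + 5)/29) = 1.
  m_12 = 29*1 - 5 = 24, d_12 = (605 - 24^2)/29 = 29/29 = 1, a_12 = floor((24 + 24)/1) = 48.
  m_13 = 1*48 - 24 = 24, d_13 = (605 - 24^2)/1 = 29/1 = 29: (m_13, d_13) = (m_1, d_1) = (24, 29), so from here the quotients repeat a_1, ..., a_12; the period length is 12.
Hence the expansion of sqrt(605) is a_0 = 24 followed by the repeating block 1, 1, 2, 11, 1, 8, 1, 11, 2, 1, 1, 48 (period 12).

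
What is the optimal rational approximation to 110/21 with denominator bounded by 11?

Expand x = 110/21 as a continued fraction with the Euclidean algorithm:
  110 = 5*21 + 5, so a_0 = 5.
  21 = 4*5 + 1, so a_1 = 4.
  5 = 5*1 + 0, so a_2 = 5.
so x = [5; 4, 5].
Convergents (p_i = a_i*p_{i-1} + p_{i-2}, q_i = a_i*q_{i-1} + q_{i-2} with p_{-2}=0, p_{-1}=1, q_{-2}=1, q_{-1}=0), until the denominator exceeds 11:
  i=0: a_0=5, p_0 = 5*1 + 0 = 5, q_0 = 5*0 + 1 = 1.
  i=1: a_1=4, p_1 = 4*5 + 1 = 21, q_1 = 4*1 + 0 = 4.
  i=2: a_2=5, p_2 = 5*21 + 5 = 110, q_2 = 5*4 + 1 = 21.
q_2 = 21 > 11, so the last convergent with denominator <= 11 is p_1/q_1 = 21/4.
The closest fraction with denominator <= 11 is either p_1/q_1 or the intermediate fraction (k*p_1 + p_0)/(k*q_1 + q_0) with the largest k >= 1 whose denominator stays <= 11; these approach x as k grows, and every other convergent or intermediate fraction in range is farther away.
Largest k: floor((11 - q_0)/q_1) = floor((11 - 1)/4) = 2.
That gives (2*21 + 5)/(2*4 + 1) = 47/9.
Compare the errors: |x - 21/4| = |110*4 - 21*21|/(21*4) = 1/84, and |x - 47/9| = |110*9 - 47*21|/(21*9) = 3/189.
Cross-multiplying, 1*189 = 189 < 252 = 3*84, so 1/84 is smaller: the convergent 21/4 is closer to x than 47/9.

21/4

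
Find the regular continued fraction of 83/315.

Run the Euclidean algorithm on 83 and 315; the successive quotients are the partial quotients a_0, a_1, ... (each step inverts the fractional part left over by the previous one):
  83 = 0*315 + 83, so a_0 = 0.
  315 = 3*83 + 66, so a_1 = 3.
  83 = 1*66 + 17, so a_2 = 1.
  66 = 3*17 + 15, so a_3 = 3.
  17 = 1*15 + 2, so a_4 = 1.
  15 = 7*2 + 1, so a_5 = 7.
  2 = 2*1 + 0, so a_6 = 2.
The remainder reaches 0 after 7 divisions, so the expansion has 7 partial quotients, read off in order.

[0; 3, 1, 3, 1, 7, 2]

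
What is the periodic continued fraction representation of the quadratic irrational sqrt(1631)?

[40; (2, 1, 1, 2, 5, 2, 1, 1, 2, 80)]

Write x_i = (sqrt(1631) + m_i)/d_i with (m_0, d_0) = (0, 1). a_0 = floor(sqrt(1631)) = 40, since 40^2 = 1600 <= 1631 < 1681 = 41^2.
Iterate m_{i+1} = d_i*a_i - m_i, d_{i+1} = (1631 - m_{i+1}^2)/d_i, a_{i+1} = floor((a_0 + m_{i+1})/d_{i+1}):
  m_1 = 1*40 - 0 = 40, d_1 = (1631 - 40^2)/1 = 31/1 = 31, a_1 = floor((40 + 40)/31) = 2.
  m_2 = 31*2 - 40 = 22, d_2 = (1631 - 22^2)/31 = 1147/31 = 37, a_2 = floor((40 + 22)/37) = 1.
  m_3 = 37*1 - 22 = 15, d_3 = (1631 - 15^2)/37 = 1406/37 = 38, a_3 = floor((40 + 15)/38) = 1.
  m_4 = 38*1 - 15 = 23, d_4 = (1631 - 23^2)/38 = 1102/38 = 29, a_4 = floor((40 + 23)/29) = 2.
  m_5 = 29*2 - 23 = 35, d_5 = (1631 - 35^2)/29 = 406/29 = 14, a_5 = floor((40 + 35)/14) = 5.
  m_6 = 14*5 - 35 = 35, d_6 = (1631 - 35^2)/14 = 406/14 = 29, a_6 = floor((40 + 35)/29) = 2.
  m_7 = 29*2 - 35 = 23, d_7 = (1631 - 23^2)/29 = 1102/29 = 38, a_7 = floor((40 + 23)/38) = 1.
  m_8 = 38*1 - 23 = 15, d_8 = (1631 - 15^2)/38 = 1406/38 = 37, a_8 = floor((40 + 15)/37) = 1.
  m_9 = 37*1 - 15 = 22, d_9 = (1631 - 22^2)/37 = 1147/37 = 31, a_9 = floor((40 + 22)/31) = 2.
  m_10 = 31*2 - 22 = 40, d_10 = (1631 - 40^2)/31 = 31/31 = 1, a_10 = floor((40 + 40)/1) = 80.
  m_11 = 1*80 - 40 = 40, d_11 = (1631 - 40^2)/1 = 31/1 = 31: (m_11, d_11) = (m_1, d_1) = (40, 31), so from here the quotients repeat a_1, ..., a_10; the period length is 10.
Hence the expansion of sqrt(1631) is a_0 = 40 followed by the repeating block 2, 1, 1, 2, 5, 2, 1, 1, 2, 80 (period 10).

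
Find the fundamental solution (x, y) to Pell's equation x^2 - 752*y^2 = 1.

First expand sqrt(752) as a continued fraction. With x_i = (sqrt(752) + m_i)/d_i and (m_0, d_0) = (0, 1): a_0 = floor(sqrt(752)) = 27, since 27^2 = 729 <= 752 < 784 = 28^2.
Iterate m_{i+1} = d_i*a_i - m_i, d_{i+1} = (752 - m_{i+1}^2)/d_i, a_{i+1} = floor((a_0 + m_{i+1})/d_{i+1}):
  m_1 = 1*27 - 0 = 27, d_1 = (752 - 27^2)/1 = 23/1 = 23, a_1 = floor((27 + 27)/23) = 2.
  m_2 = 23*2 - 27 = 19, d_2 = (752 - 19^2)/23 = 391/23 = 17, a_2 = floor((27 + 19)/17) = 2.
  m_3 = 17*2 - 19 = 15, d_3 = (752 - 15^2)/17 = 527/17 = 31, a_3 = floor((27 + 15)/31) = 1.
  m_4 = 31*1 - 15 = 16, d_4 = (752 - 16^2)/31 = 496/31 = 16, a_4 = floor((27 + 16)/16) = 2.
  m_5 = 16*2 - 16 = 16, d_5 = (752 - 16^2)/16 = 496/16 = 31, a_5 = floor((27 + 16)/31) = 1.
  m_6 = 31*1 - 16 = 15, d_6 = (752 - 15^2)/31 = 527/31 = 17, a_6 = floor((27 + 15)/17) = 2.
  m_7 = 17*2 - 15 = 19, d_7 = (752 - 19^2)/17 = 391/17 = 23, a_7 = floor((27 + 19)/23) = 2.
  m_8 = 23*2 - 19 = 27, d_8 = (752 - 27^2)/23 = 23/23 = 1, a_8 = floor((27 + 27)/1) = 54.
  m_9 = 1*54 - 27 = 27, d_9 = (752 - 27^2)/1 = 23/1 = 23: (m_9, d_9) = (m_1, d_1) = (27, 23), so from here the quotients repeat a_1, ..., a_8; the period length is 8.
So sqrt(752) = [27; (2, 2, 1, 2, 1, 2, 2, 54)] with period length k = 8.
k is even, so the fundamental solution of x^2 - 752y^2 = 1 is (p_{k-1}, q_{k-1}) = (p_7, q_7); compute convergents through index 7.
Convergents (p_i = a_i*p_{i-1} + p_{i-2}, q_i = a_i*q_{i-1} + q_{i-2} with p_{-2}=0, p_{-1}=1, q_{-2}=1, q_{-1}=0):
  i=0: a_0=27, p_0 = 27*1 + 0 = 27, q_0 = 27*0 + 1 = 1.
  i=1: a_1=2, p_1 = 2*27 + 1 = 55, q_1 = 2*1 + 0 = 2.
  i=2: a_2=2, p_2 = 2*55 + 27 = 137, q_2 = 2*2 + 1 = 5.
  i=3: a_3=1, p_3 = 1*137 + 55 = 192, q_3 = 1*5 + 2 = 7.
  i=4: a_4=2, p_4 = 2*192 + 137 = 521, q_4 = 2*7 + 5 = 19.
  i=5: a_5=1, p_5 = 1*521 + 192 = 713, q_5 = 1*19 + 7 = 26.
  i=6: a_6=2, p_6 = 2*713 + 521 = 1947, q_6 = 2*26 + 19 = 71.
  i=7: a_7=2, p_7 = 2*1947 + 713 = 4607, q_7 = 2*71 + 26 = 168.
Check: 4607^2 - 752*168^2 = 21224449 - 21224448 = 1, so (x, y) = (4607, 168) solves the equation, and by the theorem it is the least positive solution.

(x, y) = (4607, 168)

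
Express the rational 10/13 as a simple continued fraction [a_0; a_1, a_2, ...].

Run the Euclidean algorithm on 10 and 13; the successive quotients are the partial quotients a_0, a_1, ... (each step inverts the fractional part left over by the previous one):
  10 = 0*13 + 10, so a_0 = 0.
  13 = 1*10 + 3, so a_1 = 1.
  10 = 3*3 + 1, so a_2 = 3.
  3 = 3*1 + 0, so a_3 = 3.
The remainder reaches 0 after 4 divisions, so the expansion has 4 partial quotients, read off in order.

[0; 1, 3, 3]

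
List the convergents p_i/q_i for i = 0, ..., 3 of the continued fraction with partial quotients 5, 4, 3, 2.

5/1, 21/4, 68/13, 157/30

Using the convergent recurrence p_i = a_i*p_{i-1} + p_{i-2}, q_i = a_i*q_{i-1} + q_{i-2} with p_{-2}=0, p_{-1}=1, q_{-2}=1, q_{-1}=0:
  i=0: a_0=5, p_0 = 5*1 + 0 = 5, q_0 = 5*0 + 1 = 1.
  i=1: a_1=4, p_1 = 4*5 + 1 = 21, q_1 = 4*1 + 0 = 4.
  i=2: a_2=3, p_2 = 3*21 + 5 = 68, q_2 = 3*4 + 1 = 13.
  i=3: a_3=2, p_3 = 2*68 + 21 = 157, q_3 = 2*13 + 4 = 30.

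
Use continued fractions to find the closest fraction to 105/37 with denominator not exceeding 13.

Expand x = 105/37 as a continued fraction with the Euclidean algorithm:
  105 = 2*37 + 31, so a_0 = 2.
  37 = 1*31 + 6, so a_1 = 1.
  31 = 5*6 + 1, so a_2 = 5.
  6 = 6*1 + 0, so a_3 = 6.
so x = [2; 1, 5, 6].
Convergents (p_i = a_i*p_{i-1} + p_{i-2}, q_i = a_i*q_{i-1} + q_{i-2} with p_{-2}=0, p_{-1}=1, q_{-2}=1, q_{-1}=0), until the denominator exceeds 13:
  i=0: a_0=2, p_0 = 2*1 + 0 = 2, q_0 = 2*0 + 1 = 1.
  i=1: a_1=1, p_1 = 1*2 + 1 = 3, q_1 = 1*1 + 0 = 1.
  i=2: a_2=5, p_2 = 5*3 + 2 = 17, q_2 = 5*1 + 1 = 6.
  i=3: a_3=6, p_3 = 6*17 + 3 = 105, q_3 = 6*6 + 1 = 37.
q_3 = 37 > 13, so the last convergent with denominator <= 13 is p_2/q_2 = 17/6.
The closest fraction with denominator <= 13 is either p_2/q_2 or the intermediate fraction (k*p_2 + p_1)/(k*q_2 + q_1) with the largest k >= 1 whose denominator stays <= 13; these approach x as k grows, and every other convergent or intermediate fraction in range is farther away.
Largest k: floor((13 - q_1)/q_2) = floor((13 - 1)/6) = 2.
That gives (2*17 + 3)/(2*6 + 1) = 37/13.
Compare the errors: |x - 17/6| = |105*6 - 17*37|/(37*6) = 1/222, and |x - 37/13| = |105*13 - 37*37|/(37*13) = 4/481.
Cross-multiplying, 1*481 = 481 < 888 = 4*222, so 1/222 is smaller: the convergent 17/6 is closer to x than 37/13.

17/6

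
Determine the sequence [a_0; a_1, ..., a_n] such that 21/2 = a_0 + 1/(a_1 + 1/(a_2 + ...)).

Run the Euclidean algorithm on 21 and 2; the successive quotients are the partial quotients a_0, a_1, ... (each step inverts the fractional part left over by the previous one):
  21 = 10*2 + 1, so a_0 = 10.
  2 = 2*1 + 0, so a_1 = 2.
The remainder reaches 0 after 2 divisions, so the expansion has 2 partial quotients, read off in order.

[10; 2]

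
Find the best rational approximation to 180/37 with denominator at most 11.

Expand x = 180/37 as a continued fraction with the Euclidean algorithm:
  180 = 4*37 + 32, so a_0 = 4.
  37 = 1*32 + 5, so a_1 = 1.
  32 = 6*5 + 2, so a_2 = 6.
  5 = 2*2 + 1, so a_3 = 2.
  2 = 2*1 + 0, so a_4 = 2.
so x = [4; 1, 6, 2, 2].
Convergents (p_i = a_i*p_{i-1} + p_{i-2}, q_i = a_i*q_{i-1} + q_{i-2} with p_{-2}=0, p_{-1}=1, q_{-2}=1, q_{-1}=0), until the denominator exceeds 11:
  i=0: a_0=4, p_0 = 4*1 + 0 = 4, q_0 = 4*0 + 1 = 1.
  i=1: a_1=1, p_1 = 1*4 + 1 = 5, q_1 = 1*1 + 0 = 1.
  i=2: a_2=6, p_2 = 6*5 + 4 = 34, q_2 = 6*1 + 1 = 7.
  i=3: a_3=2, p_3 = 2*34 + 5 = 73, q_3 = 2*7 + 1 = 15.
q_3 = 15 > 11, so the last convergent with denominator <= 11 is p_2/q_2 = 34/7.
The closest fraction with denominator <= 11 is either p_2/q_2 or the intermediate fraction (k*p_2 + p_1)/(k*q_2 + q_1) with the largest k >= 1 whose denominator stays <= 11; these approach x as k grows, and every other convergent or intermediate fraction in range is farther away.
Largest k: floor((11 - q_1)/q_2) = floor((11 - 1)/7) = 1.
That gives (1*34 + 5)/(1*7 + 1) = 39/8.
Compare the errors: |x - 34/7| = |180*7 - 34*37|/(37*7) = 2/259, and |x - 39/8| = |180*8 - 39*37|/(37*8) = 3/296.
Cross-multiplying, 2*296 = 592 < 777 = 3*259, so 2/259 is smaller: the convergent 34/7 is closer to x than 39/8.

34/7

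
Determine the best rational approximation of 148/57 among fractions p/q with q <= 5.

Expand x = 148/57 as a continued fraction with the Euclidean algorithm:
  148 = 2*57 + 34, so a_0 = 2.
  57 = 1*34 + 23, so a_1 = 1.
  34 = 1*23 + 11, so a_2 = 1.
  23 = 2*11 + 1, so a_3 = 2.
  11 = 11*1 + 0, so a_4 = 11.
so x = [2; 1, 1, 2, 11].
Convergents (p_i = a_i*p_{i-1} + p_{i-2}, q_i = a_i*q_{i-1} + q_{i-2} with p_{-2}=0, p_{-1}=1, q_{-2}=1, q_{-1}=0), until the denominator exceeds 5:
  i=0: a_0=2, p_0 = 2*1 + 0 = 2, q_0 = 2*0 + 1 = 1.
  i=1: a_1=1, p_1 = 1*2 + 1 = 3, q_1 = 1*1 + 0 = 1.
  i=2: a_2=1, p_2 = 1*3 + 2 = 5, q_2 = 1*1 + 1 = 2.
  i=3: a_3=2, p_3 = 2*5 + 3 = 13, q_3 = 2*2 + 1 = 5.
  i=4: a_4=11, p_4 = 11*13 + 5 = 148, q_4 = 11*5 + 2 = 57.
q_4 = 57 > 5, so the last convergent with denominator <= 5 is p_3/q_3 = 13/5.
The closest fraction with denominator <= 5 is either p_3/q_3 or the intermediate fraction (k*p_3 + p_2)/(k*q_3 + q_2) with the largest k >= 1 whose denominator stays <= 5; these approach x as k grows, and every other convergent or intermediate fraction in range is farther away.
Largest k: floor((5 - q_2)/q_3) = floor((5 - 2)/5) = 0.
Since k = 0, no intermediate fraction beyond p_3/q_3 has denominator <= 5, so the convergent 13/5 is the closest (its error is |148*5 - 13*57|/(57*5) = 1/285).

13/5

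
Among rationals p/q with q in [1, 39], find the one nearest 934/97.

Expand x = 934/97 as a continued fraction with the Euclidean algorithm:
  934 = 9*97 + 61, so a_0 = 9.
  97 = 1*61 + 36, so a_1 = 1.
  61 = 1*36 + 25, so a_2 = 1.
  36 = 1*25 + 11, so a_3 = 1.
  25 = 2*11 + 3, so a_4 = 2.
  11 = 3*3 + 2, so a_5 = 3.
  3 = 1*2 + 1, so a_6 = 1.
  2 = 2*1 + 0, so a_7 = 2.
so x = [9; 1, 1, 1, 2, 3, 1, 2].
Convergents (p_i = a_i*p_{i-1} + p_{i-2}, q_i = a_i*q_{i-1} + q_{i-2} with p_{-2}=0, p_{-1}=1, q_{-2}=1, q_{-1}=0), until the denominator exceeds 39:
  i=0: a_0=9, p_0 = 9*1 + 0 = 9, q_0 = 9*0 + 1 = 1.
  i=1: a_1=1, p_1 = 1*9 + 1 = 10, q_1 = 1*1 + 0 = 1.
  i=2: a_2=1, p_2 = 1*10 + 9 = 19, q_2 = 1*1 + 1 = 2.
  i=3: a_3=1, p_3 = 1*19 + 10 = 29, q_3 = 1*2 + 1 = 3.
  i=4: a_4=2, p_4 = 2*29 + 19 = 77, q_4 = 2*3 + 2 = 8.
  i=5: a_5=3, p_5 = 3*77 + 29 = 260, q_5 = 3*8 + 3 = 27.
  i=6: a_6=1, p_6 = 1*260 + 77 = 337, q_6 = 1*27 + 8 = 35.
  i=7: a_7=2, p_7 = 2*337 + 260 = 934, q_7 = 2*35 + 27 = 97.
q_7 = 97 > 39, so the last convergent with denominator <= 39 is p_6/q_6 = 337/35.
The closest fraction with denominator <= 39 is either p_6/q_6 or the intermediate fraction (k*p_6 + p_5)/(k*q_6 + q_5) with the largest k >= 1 whose denominator stays <= 39; these approach x as k grows, and every other convergent or intermediate fraction in range is farther away.
Largest k: floor((39 - q_5)/q_6) = floor((39 - 27)/35) = 0.
Since k = 0, no intermediate fraction beyond p_6/q_6 has denominator <= 39, so the convergent 337/35 is the closest (its error is |934*35 - 337*97|/(97*35) = 1/3395).

337/35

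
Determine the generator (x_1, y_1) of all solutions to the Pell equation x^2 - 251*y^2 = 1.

(x, y) = (3674890, 231957)

First expand sqrt(251) as a continued fraction. With x_i = (sqrt(251) + m_i)/d_i and (m_0, d_0) = (0, 1): a_0 = floor(sqrt(251)) = 15, since 15^2 = 225 <= 251 < 256 = 16^2.
Iterate m_{i+1} = d_i*a_i - m_i, d_{i+1} = (251 - m_{i+1}^2)/d_i, a_{i+1} = floor((a_0 + m_{i+1})/d_{i+1}):
  m_1 = 1*15 - 0 = 15, d_1 = (251 - 15^2)/1 = 26/1 = 26, a_1 = floor((15 + 15)/26) = 1.
  m_2 = 26*1 - 15 = 11, d_2 = (251 - 11^2)/26 = 130/26 = 5, a_2 = floor((15 + 11)/5) = 5.
  m_3 = 5*5 - 11 = 14, d_3 = (251 - 14^2)/5 = 55/5 = 11, a_3 = floor((15 + 14)/11) = 2.
  m_4 = 11*2 - 14 = 8, d_4 = (251 - 8^2)/11 = 187/11 = 17, a_4 = floor((15 + 8)/17) = 1.
  m_5 = 17*1 - 8 = 9, d_5 = (251 - 9^2)/17 = 170/17 = 10, a_5 = floor((15 + 9)/10) = 2.
  m_6 = 10*2 - 9 = 11, d_6 = (251 - 11^2)/10 = 130/10 = 13, a_6 = floor((15 + 11)/13) = 2.
  m_7 = 13*2 - 11 = 15, d_7 = (251 - 15^2)/13 = 26/13 = 2, a_7 = floor((15 + 15)/2) = 15.
  m_8 = 2*15 - 15 = 15, d_8 = (251 - 15^2)/2 = 26/2 = 13, a_8 = floor((15 + 15)/13) = 2.
  m_9 = 13*2 - 15 = 11, d_9 = (251 - 11^2)/13 = 130/13 = 10, a_9 = floor((15 + 11)/10) = 2.
  m_10 = 10*2 - 11 = 9, d_10 = (251 - 9^2)/10 = 170/10 = 17, a_10 = floor((15 + 9)/17) = 1.
  m_11 = 17*1 - 9 = 8, d_11 = (251 - 8^2)/17 = 187/17 = 11, a_11 = floor((15 + 8)/11) = 2.
  m_12 = 11*2 - 8 = 14, d_12 = (251 - 14^2)/11 = 55/11 = 5, a_12 = floor((15 + 14)/5) = 5.
  m_13 = 5*5 - 14 = 11, d_13 = (251 - 11^2)/5 = 130/5 = 26, a_13 = floor((15 + 11)/26) = 1.
  m_14 = 26*1 - 11 = 15, d_14 = (251 - 15^2)/26 = 26/26 = 1, a_14 = floor((15 + 15)/1) = 30.
  m_15 = 1*30 - 15 = 15, d_15 = (251 - 15^2)/1 = 26/1 = 26: (m_15, d_15) = (m_1, d_1) = (15, 26), so from here the quotients repeat a_1, ..., a_14; the period length is 14.
So sqrt(251) = [15; (1, 5, 2, 1, 2, 2, 15, 2, 2, 1, 2, 5, 1, 30)] with period length k = 14.
k is even, so the fundamental solution of x^2 - 251y^2 = 1 is (p_{k-1}, q_{k-1}) = (p_13, q_13); compute convergents through index 13.
Convergents (p_i = a_i*p_{i-1} + p_{i-2}, q_i = a_i*q_{i-1} + q_{i-2} with p_{-2}=0, p_{-1}=1, q_{-2}=1, q_{-1}=0):
  i=0: a_0=15, p_0 = 15*1 + 0 = 15, q_0 = 15*0 + 1 = 1.
  i=1: a_1=1, p_1 = 1*15 + 1 = 16, q_1 = 1*1 + 0 = 1.
  i=2: a_2=5, p_2 = 5*16 + 15 = 95, q_2 = 5*1 + 1 = 6.
  i=3: a_3=2, p_3 = 2*95 + 16 = 206, q_3 = 2*6 + 1 = 13.
  i=4: a_4=1, p_4 = 1*206 + 95 = 301, q_4 = 1*13 + 6 = 19.
  i=5: a_5=2, p_5 = 2*301 + 206 = 808, q_5 = 2*19 + 13 = 51.
  i=6: a_6=2, p_6 = 2*808 + 301 = 1917, q_6 = 2*51 + 19 = 121.
  i=7: a_7=15, p_7 = 15*1917 + 808 = 29563, q_7 = 15*121 + 51 = 1866.
  i=8: a_8=2, p_8 = 2*29563 + 1917 = 61043, q_8 = 2*1866 + 121 = 3853.
  i=9: a_9=2, p_9 = 2*61043 + 29563 = 151649, q_9 = 2*3853 + 1866 = 9572.
  i=10: a_10=1, p_10 = 1*151649 + 61043 = 212692, q_10 = 1*9572 + 3853 = 13425.
  i=11: a_11=2, p_11 = 2*212692 + 151649 = 577033, q_11 = 2*13425 + 9572 = 36422.
  i=12: a_12=5, p_12 = 5*577033 + 212692 = 3097857, q_12 = 5*36422 + 13425 = 195535.
  i=13: a_13=1, p_13 = 1*3097857 + 577033 = 3674890, q_13 = 1*195535 + 36422 = 231957.
Check: 3674890^2 - 251*231957^2 = 13504816512100 - 13504816512099 = 1, so (x, y) = (3674890, 231957) solves the equation, and by the theorem it is the least positive solution.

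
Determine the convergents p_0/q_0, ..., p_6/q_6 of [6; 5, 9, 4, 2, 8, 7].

Using the convergent recurrence p_i = a_i*p_{i-1} + p_{i-2}, q_i = a_i*q_{i-1} + q_{i-2} with p_{-2}=0, p_{-1}=1, q_{-2}=1, q_{-1}=0:
  i=0: a_0=6, p_0 = 6*1 + 0 = 6, q_0 = 6*0 + 1 = 1.
  i=1: a_1=5, p_1 = 5*6 + 1 = 31, q_1 = 5*1 + 0 = 5.
  i=2: a_2=9, p_2 = 9*31 + 6 = 285, q_2 = 9*5 + 1 = 46.
  i=3: a_3=4, p_3 = 4*285 + 31 = 1171, q_3 = 4*46 + 5 = 189.
  i=4: a_4=2, p_4 = 2*1171 + 285 = 2627, q_4 = 2*189 + 46 = 424.
  i=5: a_5=8, p_5 = 8*2627 + 1171 = 22187, q_5 = 8*424 + 189 = 3581.
  i=6: a_6=7, p_6 = 7*22187 + 2627 = 157936, q_6 = 7*3581 + 424 = 25491.

6/1, 31/5, 285/46, 1171/189, 2627/424, 22187/3581, 157936/25491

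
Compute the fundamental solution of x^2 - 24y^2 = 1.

(x, y) = (5, 1)

First expand sqrt(24) as a continued fraction. With x_i = (sqrt(24) + m_i)/d_i and (m_0, d_0) = (0, 1): a_0 = floor(sqrt(24)) = 4, since 4^2 = 16 <= 24 < 25 = 5^2.
Iterate m_{i+1} = d_i*a_i - m_i, d_{i+1} = (24 - m_{i+1}^2)/d_i, a_{i+1} = floor((a_0 + m_{i+1})/d_{i+1}):
  m_1 = 1*4 - 0 = 4, d_1 = (24 - 4^2)/1 = 8/1 = 8, a_1 = floor((4 + 4)/8) = 1.
  m_2 = 8*1 - 4 = 4, d_2 = (24 - 4^2)/8 = 8/8 = 1, a_2 = floor((4 + 4)/1) = 8.
  m_3 = 1*8 - 4 = 4, d_3 = (24 - 4^2)/1 = 8/1 = 8: (m_3, d_3) = (m_1, d_1) = (4, 8), so from here the quotients repeat a_1, a_2; the period length is 2.
So sqrt(24) = [4; (1, 8)] with period length k = 2.
k is even, so the fundamental solution of x^2 - 24y^2 = 1 is (p_{k-1}, q_{k-1}) = (p_1, q_1); compute convergents through index 1.
Convergents (p_i = a_i*p_{i-1} + p_{i-2}, q_i = a_i*q_{i-1} + q_{i-2} with p_{-2}=0, p_{-1}=1, q_{-2}=1, q_{-1}=0):
  i=0: a_0=4, p_0 = 4*1 + 0 = 4, q_0 = 4*0 + 1 = 1.
  i=1: a_1=1, p_1 = 1*4 + 1 = 5, q_1 = 1*1 + 0 = 1.
Check: 5^2 - 24*1^2 = 25 - 24 = 1, so (x, y) = (5, 1) solves the equation, and by the theorem it is the least positive solution.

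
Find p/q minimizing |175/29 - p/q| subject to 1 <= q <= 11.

Expand x = 175/29 as a continued fraction with the Euclidean algorithm:
  175 = 6*29 + 1, so a_0 = 6.
  29 = 29*1 + 0, so a_1 = 29.
so x = [6; 29].
Convergents (p_i = a_i*p_{i-1} + p_{i-2}, q_i = a_i*q_{i-1} + q_{i-2} with p_{-2}=0, p_{-1}=1, q_{-2}=1, q_{-1}=0), until the denominator exceeds 11:
  i=0: a_0=6, p_0 = 6*1 + 0 = 6, q_0 = 6*0 + 1 = 1.
  i=1: a_1=29, p_1 = 29*6 + 1 = 175, q_1 = 29*1 + 0 = 29.
q_1 = 29 > 11, so the last convergent with denominator <= 11 is p_0/q_0 = 6/1.
The closest fraction with denominator <= 11 is either p_0/q_0 or the intermediate fraction (k*p_0 + p_{-1})/(k*q_0 + q_{-1}) with the largest k >= 1 whose denominator stays <= 11; these approach x as k grows, and every other convergent or intermediate fraction in range is farther away.
Largest k: floor((11 - q_{-1})/q_0) = floor((11 - 0)/1) = 11 (using the seeds p_{-1} = 1, q_{-1} = 0).
That gives (11*6 + 1)/(11*1 + 0) = 67/11.
Compare the errors: |x - 6/1| = |175*1 - 6*29|/(29*1) = 1/29, and |x - 67/11| = |175*11 - 67*29|/(29*11) = 18/319.
Cross-multiplying, 1*319 = 319 < 522 = 18*29, so 1/29 is smaller: the convergent 6/1 is closer to x than 67/11.

6/1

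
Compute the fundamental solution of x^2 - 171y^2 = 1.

First expand sqrt(171) as a continued fraction. With x_i = (sqrt(171) + m_i)/d_i and (m_0, d_0) = (0, 1): a_0 = floor(sqrt(171)) = 13, since 13^2 = 169 <= 171 < 196 = 14^2.
Iterate m_{i+1} = d_i*a_i - m_i, d_{i+1} = (171 - m_{i+1}^2)/d_i, a_{i+1} = floor((a_0 + m_{i+1})/d_{i+1}):
  m_1 = 1*13 - 0 = 13, d_1 = (171 - 13^2)/1 = 2/1 = 2, a_1 = floor((13 + 13)/2) = 13.
  m_2 = 2*13 - 13 = 13, d_2 = (171 - 13^2)/2 = 2/2 = 1, a_2 = floor((13 + 13)/1) = 26.
  m_3 = 1*26 - 13 = 13, d_3 = (171 - 13^2)/1 = 2/1 = 2: (m_3, d_3) = (m_1, d_1) = (13, 2), so from here the quotients repeat a_1, a_2; the period length is 2.
So sqrt(171) = [13; (13, 26)] with period length k = 2.
k is even, so the fundamental solution of x^2 - 171y^2 = 1 is (p_{k-1}, q_{k-1}) = (p_1, q_1); compute convergents through index 1.
Convergents (p_i = a_i*p_{i-1} + p_{i-2}, q_i = a_i*q_{i-1} + q_{i-2} with p_{-2}=0, p_{-1}=1, q_{-2}=1, q_{-1}=0):
  i=0: a_0=13, p_0 = 13*1 + 0 = 13, q_0 = 13*0 + 1 = 1.
  i=1: a_1=13, p_1 = 13*13 + 1 = 170, q_1 = 13*1 + 0 = 13.
Check: 170^2 - 171*13^2 = 28900 - 28899 = 1, so (x, y) = (170, 13) solves the equation, and by the theorem it is the least positive solution.

(x, y) = (170, 13)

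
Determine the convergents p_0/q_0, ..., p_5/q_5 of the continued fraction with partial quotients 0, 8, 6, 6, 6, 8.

0/1, 1/8, 6/49, 37/302, 228/1861, 1861/15190

Using the convergent recurrence p_i = a_i*p_{i-1} + p_{i-2}, q_i = a_i*q_{i-1} + q_{i-2} with p_{-2}=0, p_{-1}=1, q_{-2}=1, q_{-1}=0:
  i=0: a_0=0, p_0 = 0*1 + 0 = 0, q_0 = 0*0 + 1 = 1.
  i=1: a_1=8, p_1 = 8*0 + 1 = 1, q_1 = 8*1 + 0 = 8.
  i=2: a_2=6, p_2 = 6*1 + 0 = 6, q_2 = 6*8 + 1 = 49.
  i=3: a_3=6, p_3 = 6*6 + 1 = 37, q_3 = 6*49 + 8 = 302.
  i=4: a_4=6, p_4 = 6*37 + 6 = 228, q_4 = 6*302 + 49 = 1861.
  i=5: a_5=8, p_5 = 8*228 + 37 = 1861, q_5 = 8*1861 + 302 = 15190.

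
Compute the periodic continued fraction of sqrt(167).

[12; (1, 11, 1, 24)]

Write x_i = (sqrt(167) + m_i)/d_i with (m_0, d_0) = (0, 1). a_0 = floor(sqrt(167)) = 12, since 12^2 = 144 <= 167 < 169 = 13^2.
Iterate m_{i+1} = d_i*a_i - m_i, d_{i+1} = (167 - m_{i+1}^2)/d_i, a_{i+1} = floor((a_0 + m_{i+1})/d_{i+1}):
  m_1 = 1*12 - 0 = 12, d_1 = (167 - 12^2)/1 = 23/1 = 23, a_1 = floor((12 + 12)/23) = 1.
  m_2 = 23*1 - 12 = 11, d_2 = (167 - 11^2)/23 = 46/23 = 2, a_2 = floor((12 + 11)/2) = 11.
  m_3 = 2*11 - 11 = 11, d_3 = (167 - 11^2)/2 = 46/2 = 23, a_3 = floor((12 + 11)/23) = 1.
  m_4 = 23*1 - 11 = 12, d_4 = (167 - 12^2)/23 = 23/23 = 1, a_4 = floor((12 + 12)/1) = 24.
  m_5 = 1*24 - 12 = 12, d_5 = (167 - 12^2)/1 = 23/1 = 23: (m_5, d_5) = (m_1, d_1) = (12, 23), so from here the quotients repeat a_1, ..., a_4; the period length is 4.
Hence the expansion of sqrt(167) is a_0 = 12 followed by the repeating block 1, 11, 1, 24 (period 4).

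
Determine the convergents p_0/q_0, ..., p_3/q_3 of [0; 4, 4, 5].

0/1, 1/4, 4/17, 21/89

Using the convergent recurrence p_i = a_i*p_{i-1} + p_{i-2}, q_i = a_i*q_{i-1} + q_{i-2} with p_{-2}=0, p_{-1}=1, q_{-2}=1, q_{-1}=0:
  i=0: a_0=0, p_0 = 0*1 + 0 = 0, q_0 = 0*0 + 1 = 1.
  i=1: a_1=4, p_1 = 4*0 + 1 = 1, q_1 = 4*1 + 0 = 4.
  i=2: a_2=4, p_2 = 4*1 + 0 = 4, q_2 = 4*4 + 1 = 17.
  i=3: a_3=5, p_3 = 5*4 + 1 = 21, q_3 = 5*17 + 4 = 89.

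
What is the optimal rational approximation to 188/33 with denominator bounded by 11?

57/10

Expand x = 188/33 as a continued fraction with the Euclidean algorithm:
  188 = 5*33 + 23, so a_0 = 5.
  33 = 1*23 + 10, so a_1 = 1.
  23 = 2*10 + 3, so a_2 = 2.
  10 = 3*3 + 1, so a_3 = 3.
  3 = 3*1 + 0, so a_4 = 3.
so x = [5; 1, 2, 3, 3].
Convergents (p_i = a_i*p_{i-1} + p_{i-2}, q_i = a_i*q_{i-1} + q_{i-2} with p_{-2}=0, p_{-1}=1, q_{-2}=1, q_{-1}=0), until the denominator exceeds 11:
  i=0: a_0=5, p_0 = 5*1 + 0 = 5, q_0 = 5*0 + 1 = 1.
  i=1: a_1=1, p_1 = 1*5 + 1 = 6, q_1 = 1*1 + 0 = 1.
  i=2: a_2=2, p_2 = 2*6 + 5 = 17, q_2 = 2*1 + 1 = 3.
  i=3: a_3=3, p_3 = 3*17 + 6 = 57, q_3 = 3*3 + 1 = 10.
  i=4: a_4=3, p_4 = 3*57 + 17 = 188, q_4 = 3*10 + 3 = 33.
q_4 = 33 > 11, so the last convergent with denominator <= 11 is p_3/q_3 = 57/10.
The closest fraction with denominator <= 11 is either p_3/q_3 or the intermediate fraction (k*p_3 + p_2)/(k*q_3 + q_2) with the largest k >= 1 whose denominator stays <= 11; these approach x as k grows, and every other convergent or intermediate fraction in range is farther away.
Largest k: floor((11 - q_2)/q_3) = floor((11 - 3)/10) = 0.
Since k = 0, no intermediate fraction beyond p_3/q_3 has denominator <= 11, so the convergent 57/10 is the closest (its error is |188*10 - 57*33|/(33*10) = 1/330).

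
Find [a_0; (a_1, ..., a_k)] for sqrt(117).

[10; (1, 4, 2, 4, 1, 20)]

Write x_i = (sqrt(117) + m_i)/d_i with (m_0, d_0) = (0, 1). a_0 = floor(sqrt(117)) = 10, since 10^2 = 100 <= 117 < 121 = 11^2.
Iterate m_{i+1} = d_i*a_i - m_i, d_{i+1} = (117 - m_{i+1}^2)/d_i, a_{i+1} = floor((a_0 + m_{i+1})/d_{i+1}):
  m_1 = 1*10 - 0 = 10, d_1 = (117 - 10^2)/1 = 17/1 = 17, a_1 = floor((10 + 10)/17) = 1.
  m_2 = 17*1 - 10 = 7, d_2 = (117 - 7^2)/17 = 68/17 = 4, a_2 = floor((10 + 7)/4) = 4.
  m_3 = 4*4 - 7 = 9, d_3 = (117 - 9^2)/4 = 36/4 = 9, a_3 = floor((10 + 9)/9) = 2.
  m_4 = 9*2 - 9 = 9, d_4 = (117 - 9^2)/9 = 36/9 = 4, a_4 = floor((10 + 9)/4) = 4.
  m_5 = 4*4 - 9 = 7, d_5 = (117 - 7^2)/4 = 68/4 = 17, a_5 = floor((10 + 7)/17) = 1.
  m_6 = 17*1 - 7 = 10, d_6 = (117 - 10^2)/17 = 17/17 = 1, a_6 = floor((10 + 10)/1) = 20.
  m_7 = 1*20 - 10 = 10, d_7 = (117 - 10^2)/1 = 17/1 = 17: (m_7, d_7) = (m_1, d_1) = (10, 17), so from here the quotients repeat a_1, ..., a_6; the period length is 6.
Hence the expansion of sqrt(117) is a_0 = 10 followed by the repeating block 1, 4, 2, 4, 1, 20 (period 6).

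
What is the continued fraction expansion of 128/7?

[18; 3, 2]

Run the Euclidean algorithm on 128 and 7; the successive quotients are the partial quotients a_0, a_1, ... (each step inverts the fractional part left over by the previous one):
  128 = 18*7 + 2, so a_0 = 18.
  7 = 3*2 + 1, so a_1 = 3.
  2 = 2*1 + 0, so a_2 = 2.
The remainder reaches 0 after 3 divisions, so the expansion has 3 partial quotients, read off in order.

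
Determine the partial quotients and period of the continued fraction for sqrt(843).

[29; (29, 58)]

Write x_i = (sqrt(843) + m_i)/d_i with (m_0, d_0) = (0, 1). a_0 = floor(sqrt(843)) = 29, since 29^2 = 841 <= 843 < 900 = 30^2.
Iterate m_{i+1} = d_i*a_i - m_i, d_{i+1} = (843 - m_{i+1}^2)/d_i, a_{i+1} = floor((a_0 + m_{i+1})/d_{i+1}):
  m_1 = 1*29 - 0 = 29, d_1 = (843 - 29^2)/1 = 2/1 = 2, a_1 = floor((29 + 29)/2) = 29.
  m_2 = 2*29 - 29 = 29, d_2 = (843 - 29^2)/2 = 2/2 = 1, a_2 = floor((29 + 29)/1) = 58.
  m_3 = 1*58 - 29 = 29, d_3 = (843 - 29^2)/1 = 2/1 = 2: (m_3, d_3) = (m_1, d_1) = (29, 2), so from here the quotients repeat a_1, a_2; the period length is 2.
Hence the expansion of sqrt(843) is a_0 = 29 followed by the repeating block 29, 58 (period 2).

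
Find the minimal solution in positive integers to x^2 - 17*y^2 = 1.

First expand sqrt(17) as a continued fraction. With x_i = (sqrt(17) + m_i)/d_i and (m_0, d_0) = (0, 1): a_0 = floor(sqrt(17)) = 4, since 4^2 = 16 <= 17 < 25 = 5^2.
Iterate m_{i+1} = d_i*a_i - m_i, d_{i+1} = (17 - m_{i+1}^2)/d_i, a_{i+1} = floor((a_0 + m_{i+1})/d_{i+1}):
  m_1 = 1*4 - 0 = 4, d_1 = (17 - 4^2)/1 = 1/1 = 1, a_1 = floor((4 + 4)/1) = 8.
  m_2 = 1*8 - 4 = 4, d_2 = (17 - 4^2)/1 = 1/1 = 1: (m_2, d_2) = (m_1, d_1) = (4, 1), so from here the quotient a_1 repeats; the period length is 1.
So sqrt(17) = [4; (8)] with period length k = 1.
k is odd, so (p_{k-1}, q_{k-1}) only solves x^2 - 17y^2 = -1 and the fundamental solution of x^2 - 17y^2 = 1 is (p_{2k-1}, q_{2k-1}) = (p_1, q_1); compute convergents through index 1, running through the period twice.
Convergents (p_i = a_i*p_{i-1} + p_{i-2}, q_i = a_i*q_{i-1} + q_{i-2} with p_{-2}=0, p_{-1}=1, q_{-2}=1, q_{-1}=0):
  i=0: a_0=4, p_0 = 4*1 + 0 = 4, q_0 = 4*0 + 1 = 1.
  i=1: a_1=8, p_1 = 8*4 + 1 = 33, q_1 = 8*1 + 0 = 8.
Indeed p_0^2 - 17*q_0^2 = 16 - 17 = -1, not +1.
Check: 33^2 - 17*8^2 = 1089 - 1088 = 1, so (x, y) = (33, 8) solves the equation, and by the theorem it is the least positive solution.

(x, y) = (33, 8)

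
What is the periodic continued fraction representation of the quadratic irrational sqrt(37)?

[6; (12)]

Write x_i = (sqrt(37) + m_i)/d_i with (m_0, d_0) = (0, 1). a_0 = floor(sqrt(37)) = 6, since 6^2 = 36 <= 37 < 49 = 7^2.
Iterate m_{i+1} = d_i*a_i - m_i, d_{i+1} = (37 - m_{i+1}^2)/d_i, a_{i+1} = floor((a_0 + m_{i+1})/d_{i+1}):
  m_1 = 1*6 - 0 = 6, d_1 = (37 - 6^2)/1 = 1/1 = 1, a_1 = floor((6 + 6)/1) = 12.
  m_2 = 1*12 - 6 = 6, d_2 = (37 - 6^2)/1 = 1/1 = 1: (m_2, d_2) = (m_1, d_1) = (6, 1), so from here the quotient a_1 repeats; the period length is 1.
Hence the expansion of sqrt(37) is a_0 = 6 followed by the repeating block 12 (period 1).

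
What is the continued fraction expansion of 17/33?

Run the Euclidean algorithm on 17 and 33; the successive quotients are the partial quotients a_0, a_1, ... (each step inverts the fractional part left over by the previous one):
  17 = 0*33 + 17, so a_0 = 0.
  33 = 1*17 + 16, so a_1 = 1.
  17 = 1*16 + 1, so a_2 = 1.
  16 = 16*1 + 0, so a_3 = 16.
The remainder reaches 0 after 4 divisions, so the expansion has 4 partial quotients, read off in order.

[0; 1, 1, 16]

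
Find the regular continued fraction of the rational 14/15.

[0; 1, 14]

Run the Euclidean algorithm on 14 and 15; the successive quotients are the partial quotients a_0, a_1, ... (each step inverts the fractional part left over by the previous one):
  14 = 0*15 + 14, so a_0 = 0.
  15 = 1*14 + 1, so a_1 = 1.
  14 = 14*1 + 0, so a_2 = 14.
The remainder reaches 0 after 3 divisions, so the expansion has 3 partial quotients, read off in order.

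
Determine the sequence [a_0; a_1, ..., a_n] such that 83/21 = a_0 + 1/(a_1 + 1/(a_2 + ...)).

Run the Euclidean algorithm on 83 and 21; the successive quotients are the partial quotients a_0, a_1, ... (each step inverts the fractional part left over by the previous one):
  83 = 3*21 + 20, so a_0 = 3.
  21 = 1*20 + 1, so a_1 = 1.
  20 = 20*1 + 0, so a_2 = 20.
The remainder reaches 0 after 3 divisions, so the expansion has 3 partial quotients, read off in order.

[3; 1, 20]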